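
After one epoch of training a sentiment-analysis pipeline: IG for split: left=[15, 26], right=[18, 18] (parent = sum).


Parent = [33, 44], H_parent = 0.9852
H_left = 0.9474 (n=41), H_right = 1 (n=36)
H_children = (41/77)·0.9474 + (36/77)·1 = 0.972
IG = 0.9852 - 0.972 = 0.0132

0.0132


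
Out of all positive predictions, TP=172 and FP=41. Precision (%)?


Precision = TP/(TP+FP)
= 172/(172+41)
= 172/213 = 80.75%

80.75%


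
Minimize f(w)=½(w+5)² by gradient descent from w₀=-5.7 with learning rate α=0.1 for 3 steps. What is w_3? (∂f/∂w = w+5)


step 1: grad = -5.7+5 = -0.7; w = -5.7 - 0.1·(-0.7) = -5.63
step 2: grad = -5.63+5 = -0.63; w = -5.63 - 0.1·(-0.63) = -5.567
step 3: grad = -5.567+5 = -0.567; w = -5.567 - 0.1·(-0.567) = -5.5103

-5.5103


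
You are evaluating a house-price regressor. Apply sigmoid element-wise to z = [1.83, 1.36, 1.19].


σ(1.83) = 1/(1+e^-1.83) = 0.8618
σ(1.36) = 1/(1+e^-1.36) = 0.7958
σ(1.19) = 1/(1+e^-1.19) = 0.7667
result = [0.8618, 0.7958, 0.7667]

[0.8618, 0.7958, 0.7667]


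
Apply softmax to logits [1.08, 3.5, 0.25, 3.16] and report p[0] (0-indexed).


Exponentials: e^1.08=2.9447, e^3.5=33.1155, e^0.25=1.284, e^3.16=23.5706
Sum = 60.9148
Softmax = [0.0483, 0.5436, 0.0211, 0.3869]
p[0] = 2.9447/60.9148 = 0.0483

0.0483


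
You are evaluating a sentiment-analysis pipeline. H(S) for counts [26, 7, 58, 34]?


Probabilities: [26/125, 7/125, 58/125, 34/125] ≈ [0.208, 0.056, 0.464, 0.272]
H = -((26/125)·log₂(26/125) + (7/125)·log₂(7/125) + (58/125)·log₂(58/125) + (34/125)·log₂(34/125))
  = 1.729 bits

1.729 bits


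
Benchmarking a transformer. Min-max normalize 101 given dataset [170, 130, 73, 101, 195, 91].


min=73, max=195
(101-73)/(195-73) = 28/122 = 0.2295

0.2295


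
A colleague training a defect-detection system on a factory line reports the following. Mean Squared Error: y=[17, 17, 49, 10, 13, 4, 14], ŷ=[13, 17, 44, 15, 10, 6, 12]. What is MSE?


Squared errors: (17-13)²=16, (17-17)²=0, (49-44)²=25, (10-15)²=25, (13-10)²=9, (4-6)²=4, (14-12)²=4
Sum = 83
MSE = 83/7 = 83/7

83/7


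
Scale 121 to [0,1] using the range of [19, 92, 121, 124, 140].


min=19, max=140
(121-19)/(140-19) = 102/121 = 0.843

0.843


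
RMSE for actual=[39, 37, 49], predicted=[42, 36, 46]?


MSE = 19/3 = 6.3333
RMSE = √(19/3) = 2.5166

2.5166


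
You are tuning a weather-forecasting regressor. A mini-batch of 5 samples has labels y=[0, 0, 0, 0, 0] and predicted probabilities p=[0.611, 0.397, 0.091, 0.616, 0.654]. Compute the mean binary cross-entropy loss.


L[0] = -ln(1-0.611) = -ln(0.389) = 0.9442
L[1] = -ln(1-0.397) = -ln(0.603) = 0.5058
L[2] = -ln(1-0.091) = -ln(0.909) = 0.0954
L[3] = -ln(1-0.616) = -ln(0.384) = 0.9571
L[4] = -ln(1-0.654) = -ln(0.346) = 1.0613
mean = (0.9442 + 0.5058 + 0.0954 + 0.9571 + 1.0613)/5 = 0.7128

0.7128


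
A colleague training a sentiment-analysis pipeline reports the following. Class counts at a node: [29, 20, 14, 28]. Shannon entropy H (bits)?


Probabilities: [29/91, 20/91, 14/91, 28/91] ≈ [0.3187, 0.2198, 0.1538, 0.3077]
H = -((29/91)·log₂(29/91) + (20/91)·log₂(20/91) + (14/91)·log₂(14/91) + (28/91)·log₂(28/91))
  = 1.9448 bits

1.9448 bits


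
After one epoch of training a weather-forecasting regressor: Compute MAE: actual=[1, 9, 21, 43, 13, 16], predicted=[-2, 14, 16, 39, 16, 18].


Absolute errors: |1+ 2|=3, |9-14|=5, |21-16|=5, |43-39|=4, |13-16|=3, |16-18|=2
Sum = 22
MAE = 22/6 = 11/3

11/3


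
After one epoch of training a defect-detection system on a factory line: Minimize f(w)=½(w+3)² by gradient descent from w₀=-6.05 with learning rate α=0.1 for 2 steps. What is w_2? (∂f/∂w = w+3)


step 1: grad = -6.05+3 = -3.05; w = -6.05 - 0.1·(-3.05) = -5.745
step 2: grad = -5.745+3 = -2.745; w = -5.745 - 0.1·(-2.745) = -5.4705

-5.4705


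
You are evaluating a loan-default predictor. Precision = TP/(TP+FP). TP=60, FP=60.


Precision = TP/(TP+FP)
= 60/(60+60)
= 60/120 = 50.0%

50.0%


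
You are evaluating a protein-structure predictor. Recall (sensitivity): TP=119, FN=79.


Recall = TP/(TP+FN)
= 119/(119+79)
= 119/198 = 60.1%

60.1%


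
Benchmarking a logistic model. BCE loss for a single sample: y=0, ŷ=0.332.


BCE = -[y·ln(p) + (1-y)·ln(1-p)]
= -0 - 1·ln(1-0.332)
= -ln(0.668) = 0.4035

0.4035


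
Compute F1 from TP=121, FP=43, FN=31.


Precision = 121/164 = 0.7378
Recall = 121/152 = 0.7961
F1 = 2·P·R/(P+R) = 2·TP/(2·TP+FP+FN) = 242/(242+43+31) = 242/316 = 0.7658

0.7658


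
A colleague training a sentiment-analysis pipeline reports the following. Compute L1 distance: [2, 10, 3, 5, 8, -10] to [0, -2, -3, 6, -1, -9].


d = |2-0| + |10+ 2| + |3+ 3| + |5-6| + |8+ 1| + |-10+ 9|
  = 2 + 12 + 6 + 1 + 9 + 1
  = 31

31


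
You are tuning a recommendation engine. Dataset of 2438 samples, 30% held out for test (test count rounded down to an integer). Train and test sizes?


Test = ⌊2438·30/100⌋ = 731
Train = 2438 - 731 = 1707

Train: 1707, Test: 731


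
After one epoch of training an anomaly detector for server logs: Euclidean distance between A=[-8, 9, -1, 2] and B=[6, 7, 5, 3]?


d = √((-8-6)² + (9-7)² + (-1-5)² + (2-3)²)
  = √(196 + 4 + 36 + 1)
  = √237 = 15.3948

15.3948


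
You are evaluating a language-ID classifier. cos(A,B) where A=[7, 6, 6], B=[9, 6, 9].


A·B = 7·9 + 6·6 + 6·9 = 153
‖A‖ = √121 = 11, ‖B‖ = √198 = 14.0712
cos = 153/(√121·√198) = 153/√23958 = 0.9885

0.9885


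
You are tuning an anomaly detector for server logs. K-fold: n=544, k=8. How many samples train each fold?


Fold size = 544/8 = 68
Training per fold = 544 - 68 = 476

476


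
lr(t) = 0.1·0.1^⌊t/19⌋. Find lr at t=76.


n_drops = ⌊76/19⌋ = 4
lr = 0.1·0.1^4 = 0.1·0.0001 = 0.00001

0.00001


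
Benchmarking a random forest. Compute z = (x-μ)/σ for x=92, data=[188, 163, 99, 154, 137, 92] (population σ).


μ = 138.8333, σ = 34.1927
z = (92 - 138.8333)/34.1927 = -1.3697

-1.3697


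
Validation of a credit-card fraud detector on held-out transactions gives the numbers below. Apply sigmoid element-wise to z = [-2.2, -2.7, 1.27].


σ(-2.2) = 1/(1+e^2.2) = 0.0998
σ(-2.7) = 1/(1+e^2.7) = 0.063
σ(1.27) = 1/(1+e^-1.27) = 0.7807
result = [0.0998, 0.063, 0.7807]

[0.0998, 0.063, 0.7807]


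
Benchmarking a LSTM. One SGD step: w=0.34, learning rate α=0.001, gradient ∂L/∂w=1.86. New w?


w_new = w - α·∇
= 0.34 - 0.001·1.86
= 0.34 - 0.00186
= 0.33814

0.33814


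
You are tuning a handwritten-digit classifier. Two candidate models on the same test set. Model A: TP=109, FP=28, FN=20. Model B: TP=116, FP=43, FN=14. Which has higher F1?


Model A: P=109/137=0.7956, R=109/129=0.845, F1=2PR/(P+R)=2TP/(2TP+FP+FN)=218/266=0.8195
Model B: P=116/159=0.7296, R=116/130=0.8923, F1=2PR/(P+R)=2TP/(2TP+FP+FN)=232/289=0.8028
0.8195 > 0.8028 → Model A

Model A


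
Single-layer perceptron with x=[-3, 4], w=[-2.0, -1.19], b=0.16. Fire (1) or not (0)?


z = (-3)·(-2.0) + (4)·(-1.19) + 0.16
  = 1.4
step(z) = 1 (z≥0)

1


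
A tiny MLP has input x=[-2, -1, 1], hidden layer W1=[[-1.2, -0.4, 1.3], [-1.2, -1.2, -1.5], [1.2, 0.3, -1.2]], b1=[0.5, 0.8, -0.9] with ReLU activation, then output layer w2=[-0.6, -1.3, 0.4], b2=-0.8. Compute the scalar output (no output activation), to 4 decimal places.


z1[0] = (-1.2)·(-2) + (-0.4)·(-1) + (1.3)·(1) + 0.5 = 4.6
z1[1] = (-1.2)·(-2) + (-1.2)·(-1) + (-1.5)·(1) + 0.8 = 2.9
z1[2] = (1.2)·(-2) + (0.3)·(-1) + (-1.2)·(1) - 0.9 = -4.8
h = ReLU(z1) = [4.6, 2.9, 0.0]
output = (-0.6)·(4.6) + (-1.3)·(2.9) + (0.4)·(0.0) - 0.8 = -7.33

-7.33


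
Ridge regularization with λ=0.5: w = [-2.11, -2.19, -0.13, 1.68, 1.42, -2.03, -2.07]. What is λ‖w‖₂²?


‖w‖₂² = (-2.11)² + (-2.19)² + (-0.13)² + (1.68)² + (1.42)² + (-2.03)² + (-2.07)²
     = 4.4521 + 4.7961 + 0.0169 + 2.8224 + 2.0164 + 4.1209 + 4.2849
     = 22.5097
λ·‖w‖₂² = 0.5·22.5097 = 11.25485

11.25485


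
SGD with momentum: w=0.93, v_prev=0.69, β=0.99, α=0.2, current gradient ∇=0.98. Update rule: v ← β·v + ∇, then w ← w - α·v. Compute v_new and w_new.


v_new = 0.99·0.69 + 0.98 = 0.6831 + 0.98 = 1.6631
w_new = 0.93 - 0.2·1.6631 = 0.93 - 0.33262 = 0.59738

v_new=1.6631, w_new=0.59738


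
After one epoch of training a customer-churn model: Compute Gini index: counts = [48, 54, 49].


Probabilities: [48/151, 54/151, 49/151] ≈ [0.3179, 0.3576, 0.3245]
Σpᵢ² = (2304 + 2916 + 2401)/151² = 7621/22801
Gini = 1 - Σpᵢ² = 1 - 7621/22801 = 0.6658

0.6658


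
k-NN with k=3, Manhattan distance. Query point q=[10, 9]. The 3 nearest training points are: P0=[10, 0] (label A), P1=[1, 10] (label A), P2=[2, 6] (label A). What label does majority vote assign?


d(q,P0) = 9  (label A)
d(q,P1) = 10  (label A)
d(q,P2) = 11  (label A)
Votes: A=3, B=0
Majority → A

A


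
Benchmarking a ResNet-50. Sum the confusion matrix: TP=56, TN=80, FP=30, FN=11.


Total = TP + TN + FP + FN
= 56 + 80 + 30 + 11
= 177
(Predicted positive: 86, predicted negative: 91)

177


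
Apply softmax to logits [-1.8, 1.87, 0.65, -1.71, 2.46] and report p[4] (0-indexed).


Exponentials: e^-1.8=0.1653, e^1.87=6.4883, e^0.65=1.9155, e^-1.71=0.1809, e^2.46=11.7048
Sum = 20.4548
Softmax = [0.0081, 0.3172, 0.0936, 0.0088, 0.5722]
p[4] = 11.7048/20.4548 = 0.5722

0.5722


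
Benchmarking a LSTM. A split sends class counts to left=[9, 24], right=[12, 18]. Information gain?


Parent = [21, 42], H_parent = 0.9183
H_left = 0.8454 (n=33), H_right = 0.971 (n=30)
H_children = (33/63)·0.8454 + (30/63)·0.971 = 0.9052
IG = 0.9183 - 0.9052 = 0.0131

0.0131


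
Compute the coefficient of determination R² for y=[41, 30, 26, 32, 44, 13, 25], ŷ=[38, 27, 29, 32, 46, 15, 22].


ȳ = 30.1429
SS_res = Σ(y-ŷ)² = 44
SS_tot = Σ(y-ȳ)² = 650.86
R² = 1 - SS_res/SS_tot = 1 - 0.0676 = 0.9324

0.9324


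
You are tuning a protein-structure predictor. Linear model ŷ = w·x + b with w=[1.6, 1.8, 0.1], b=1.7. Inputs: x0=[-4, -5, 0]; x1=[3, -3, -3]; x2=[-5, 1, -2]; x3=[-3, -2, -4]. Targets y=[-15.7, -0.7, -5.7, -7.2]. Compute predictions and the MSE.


ŷ0 = (1.6)·(-4) + (1.8)·(-5) + (0.1)·(0) + 1.7 = -13.7
ŷ1 = (1.6)·(3) + (1.8)·(-3) + (0.1)·(-3) + 1.7 = 0.8
ŷ2 = (1.6)·(-5) + (1.8)·(1) + (0.1)·(-2) + 1.7 = -4.7
ŷ3 = (1.6)·(-3) + (1.8)·(-2) + (0.1)·(-4) + 1.7 = -7.1
errors² = [4.0, 2.25, 1.0, 0.01]
MSE = 7.2600/4 = 1.815

1.815


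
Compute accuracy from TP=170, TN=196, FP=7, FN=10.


Accuracy = (TP+TN)/(TP+TN+FP+FN)
= (170+196)/(383)
= 366/383 = 95.56%

95.56%


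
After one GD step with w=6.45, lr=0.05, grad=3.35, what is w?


w_new = w - α·∇
= 6.45 - 0.05·3.35
= 6.45 - 0.1675
= 6.2825

6.2825


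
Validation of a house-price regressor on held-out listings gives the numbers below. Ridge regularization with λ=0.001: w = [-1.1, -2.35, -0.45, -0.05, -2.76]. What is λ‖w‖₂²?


‖w‖₂² = (-1.1)² + (-2.35)² + (-0.45)² + (-0.05)² + (-2.76)²
     = 1.21 + 5.5225 + 0.2025 + 0.0025 + 7.6176
     = 14.5551
λ·‖w‖₂² = 0.001·14.5551 = 0.014555

0.014555


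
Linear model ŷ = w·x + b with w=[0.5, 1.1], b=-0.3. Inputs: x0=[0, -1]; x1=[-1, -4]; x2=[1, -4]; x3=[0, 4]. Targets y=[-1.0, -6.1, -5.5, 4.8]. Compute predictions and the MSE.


ŷ0 = (0.5)·(0) + (1.1)·(-1) - 0.3 = -1.4
ŷ1 = (0.5)·(-1) + (1.1)·(-4) - 0.3 = -5.2
ŷ2 = (0.5)·(1) + (1.1)·(-4) - 0.3 = -4.2
ŷ3 = (0.5)·(0) + (1.1)·(4) - 0.3 = 4.1
errors² = [0.16, 0.81, 1.69, 0.49]
MSE = 3.1500/4 = 0.7875

0.7875


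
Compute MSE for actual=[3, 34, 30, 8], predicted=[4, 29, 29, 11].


Squared errors: (3-4)²=1, (34-29)²=25, (30-29)²=1, (8-11)²=9
Sum = 36
MSE = 36/4 = 9

9


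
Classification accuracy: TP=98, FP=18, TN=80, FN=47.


Accuracy = (TP+TN)/(TP+TN+FP+FN)
= (98+80)/(243)
= 178/243 = 73.25%

73.25%


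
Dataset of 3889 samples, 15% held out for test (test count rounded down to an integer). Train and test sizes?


Test = ⌊3889·15/100⌋ = 583
Train = 3889 - 583 = 3306

Train: 3306, Test: 583


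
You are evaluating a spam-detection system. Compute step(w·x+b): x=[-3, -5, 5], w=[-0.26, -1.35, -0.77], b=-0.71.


z = (-3)·(-0.26) + (-5)·(-1.35) + (5)·(-0.77) - 0.71
  = 2.97
step(z) = 1 (z≥0)

1


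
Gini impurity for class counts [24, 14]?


Probabilities: [24/38, 14/38] ≈ [0.6316, 0.3684]
Σpᵢ² = (576 + 196)/38² = 772/1444
Gini = 1 - Σpᵢ² = 1 - 772/1444 = 0.4654

0.4654


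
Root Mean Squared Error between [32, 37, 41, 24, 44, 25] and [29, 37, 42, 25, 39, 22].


MSE = 45/6 = 7.5
RMSE = √(45/6) = 2.7386

2.7386


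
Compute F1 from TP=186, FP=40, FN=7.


Precision = 186/226 = 0.823
Recall = 186/193 = 0.9637
F1 = 2·P·R/(P+R) = 2·TP/(2·TP+FP+FN) = 372/(372+40+7) = 372/419 = 0.8878

0.8878


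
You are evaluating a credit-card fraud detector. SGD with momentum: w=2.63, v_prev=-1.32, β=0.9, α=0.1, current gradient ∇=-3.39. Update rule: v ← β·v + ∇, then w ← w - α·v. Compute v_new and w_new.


v_new = 0.9·-1.32 - 3.39 = -1.188 - 3.39 = -4.578
w_new = 2.63 - 0.1·-4.578 = 2.63 + 0.4578 = 3.0878

v_new=-4.578, w_new=3.0878


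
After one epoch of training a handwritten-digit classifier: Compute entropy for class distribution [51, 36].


Probabilities: [51/87, 36/87] ≈ [0.5862, 0.4138]
H = -((51/87)·log₂(51/87) + (36/87)·log₂(36/87))
  = 0.9784 bits

0.9784 bits


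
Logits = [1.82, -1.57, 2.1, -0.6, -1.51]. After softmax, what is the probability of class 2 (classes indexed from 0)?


Exponentials: e^1.82=6.1719, e^-1.57=0.208, e^2.1=8.1662, e^-0.6=0.5488, e^-1.51=0.2209
Sum = 15.3158
Softmax = [0.403, 0.0136, 0.5332, 0.0358, 0.0144]
p[2] = 8.1662/15.3158 = 0.5332

0.5332


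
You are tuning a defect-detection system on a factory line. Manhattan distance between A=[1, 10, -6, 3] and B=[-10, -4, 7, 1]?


d = |1+ 10| + |10+ 4| + |-6-7| + |3-1|
  = 11 + 14 + 13 + 2
  = 40

40


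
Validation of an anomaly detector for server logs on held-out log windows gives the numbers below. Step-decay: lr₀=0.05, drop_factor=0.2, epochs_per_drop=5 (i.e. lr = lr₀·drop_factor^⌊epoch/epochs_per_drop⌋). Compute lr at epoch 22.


n_drops = ⌊22/5⌋ = 4
lr = 0.05·0.2^4 = 0.05·0.0016 = 0.00008

0.00008


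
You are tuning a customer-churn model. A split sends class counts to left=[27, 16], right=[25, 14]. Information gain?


Parent = [52, 30], H_parent = 0.9474
H_left = 0.9523 (n=43), H_right = 0.9418 (n=39)
H_children = (43/82)·0.9523 + (39/82)·0.9418 = 0.9473
IG = 0.9474 - 0.9473 = 0.0001

0.0001


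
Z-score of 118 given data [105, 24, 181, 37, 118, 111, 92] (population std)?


μ = 95.4286, σ = 48.8346
z = (118 - 95.4286)/48.8346 = 0.4622

0.4622


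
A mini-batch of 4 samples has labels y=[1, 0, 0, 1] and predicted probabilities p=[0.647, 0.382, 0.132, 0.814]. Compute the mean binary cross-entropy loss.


L[0] = -ln(0.647) = 0.4354
L[1] = -ln(1-0.382) = -ln(0.618) = 0.4813
L[2] = -ln(1-0.132) = -ln(0.868) = 0.1416
L[3] = -ln(0.814) = 0.2058
mean = (0.4354 + 0.4813 + 0.1416 + 0.2058)/4 = 0.316

0.316


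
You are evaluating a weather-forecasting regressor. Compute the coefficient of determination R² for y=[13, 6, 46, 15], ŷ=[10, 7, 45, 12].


ȳ = 20
SS_res = Σ(y-ŷ)² = 20
SS_tot = Σ(y-ȳ)² = 946
R² = 1 - SS_res/SS_tot = 1 - 0.0211 = 0.9789

0.9789


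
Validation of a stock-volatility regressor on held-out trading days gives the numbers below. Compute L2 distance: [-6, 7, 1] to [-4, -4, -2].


d = √((-6+ 4)² + (7+ 4)² + (1+ 2)²)
  = √(4 + 121 + 9)
  = √134 = 11.5758

11.5758


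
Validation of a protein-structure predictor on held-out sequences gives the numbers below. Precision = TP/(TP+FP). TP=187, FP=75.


Precision = TP/(TP+FP)
= 187/(187+75)
= 187/262 = 71.37%

71.37%


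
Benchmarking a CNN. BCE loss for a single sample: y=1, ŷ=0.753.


BCE = -[y·ln(p) + (1-y)·ln(1-p)]
= -1·ln(0.753) - 0
= -ln(0.753) = 0.2837

0.2837


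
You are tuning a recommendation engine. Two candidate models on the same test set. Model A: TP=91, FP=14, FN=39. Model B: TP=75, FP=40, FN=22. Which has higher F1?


Model A: P=91/105=0.8667, R=91/130=0.7, F1=2PR/(P+R)=2TP/(2TP+FP+FN)=182/235=0.7745
Model B: P=75/115=0.6522, R=75/97=0.7732, F1=2PR/(P+R)=2TP/(2TP+FP+FN)=150/212=0.7075
0.7745 > 0.7075 → Model A

Model A


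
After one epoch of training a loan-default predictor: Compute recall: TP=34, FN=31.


Recall = TP/(TP+FN)
= 34/(34+31)
= 34/65 = 52.31%

52.31%


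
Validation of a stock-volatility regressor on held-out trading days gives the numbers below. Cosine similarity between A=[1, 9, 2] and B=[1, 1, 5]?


A·B = 1·1 + 9·1 + 2·5 = 20
‖A‖ = √86 = 9.2736, ‖B‖ = √27 = 5.1962
cos = 20/(√86·√27) = 20/√2322 = 0.415

0.415


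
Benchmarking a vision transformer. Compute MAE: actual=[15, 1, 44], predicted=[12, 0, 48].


Absolute errors: |15-12|=3, |1-0|=1, |44-48|=4
Sum = 8
MAE = 8/3 = 8/3

8/3


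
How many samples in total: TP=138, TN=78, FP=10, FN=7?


Total = TP + TN + FP + FN
= 138 + 78 + 10 + 7
= 233
(Predicted positive: 148, predicted negative: 85)

233


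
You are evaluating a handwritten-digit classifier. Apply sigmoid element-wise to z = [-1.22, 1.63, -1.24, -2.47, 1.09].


σ(-1.22) = 1/(1+e^1.22) = 0.2279
σ(1.63) = 1/(1+e^-1.63) = 0.8362
σ(-1.24) = 1/(1+e^1.24) = 0.2244
σ(-2.47) = 1/(1+e^2.47) = 0.078
σ(1.09) = 1/(1+e^-1.09) = 0.7484
result = [0.2279, 0.8362, 0.2244, 0.078, 0.7484]

[0.2279, 0.8362, 0.2244, 0.078, 0.7484]


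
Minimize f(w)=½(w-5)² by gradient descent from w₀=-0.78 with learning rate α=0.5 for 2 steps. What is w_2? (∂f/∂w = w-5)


step 1: grad = -0.78-5 = -5.78; w = -0.78 - 0.5·(-5.78) = 2.11
step 2: grad = 2.11-5 = -2.89; w = 2.11 - 0.5·(-2.89) = 3.555

3.555


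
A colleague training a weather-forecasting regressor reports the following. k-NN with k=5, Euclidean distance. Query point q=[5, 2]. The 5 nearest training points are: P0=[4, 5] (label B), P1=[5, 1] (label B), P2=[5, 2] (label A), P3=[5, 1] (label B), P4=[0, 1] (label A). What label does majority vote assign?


d(q,P0) = 3.1623  (label B)
d(q,P1) = 1.0  (label B)
d(q,P2) = 0.0  (label A)
d(q,P3) = 1.0  (label B)
d(q,P4) = 5.099  (label A)
Votes: A=2, B=3
Majority → B

B


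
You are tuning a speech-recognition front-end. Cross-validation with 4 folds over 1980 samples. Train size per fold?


Fold size = 1980/4 = 495
Training per fold = 1980 - 495 = 1485

1485


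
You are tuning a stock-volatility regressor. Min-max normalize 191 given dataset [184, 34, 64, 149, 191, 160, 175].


min=34, max=191
(191-34)/(191-34) = 157/157 = 1.0

1.0


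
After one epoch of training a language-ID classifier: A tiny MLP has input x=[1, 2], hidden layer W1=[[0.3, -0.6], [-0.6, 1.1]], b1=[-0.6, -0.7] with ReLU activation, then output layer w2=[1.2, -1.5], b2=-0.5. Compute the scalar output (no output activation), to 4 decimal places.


z1[0] = (0.3)·(1) + (-0.6)·(2) - 0.6 = -1.5
z1[1] = (-0.6)·(1) + (1.1)·(2) - 0.7 = 0.9
h = ReLU(z1) = [0.0, 0.9]
output = (1.2)·(0.0) + (-1.5)·(0.9) - 0.5 = -1.85

-1.85


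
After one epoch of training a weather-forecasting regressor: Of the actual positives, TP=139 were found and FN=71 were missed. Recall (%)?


Recall = TP/(TP+FN)
= 139/(139+71)
= 139/210 = 66.19%

66.19%


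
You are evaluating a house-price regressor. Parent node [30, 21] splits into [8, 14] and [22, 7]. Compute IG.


Parent = [30, 21], H_parent = 0.9774
H_left = 0.9457 (n=22), H_right = 0.7973 (n=29)
H_children = (22/51)·0.9457 + (29/51)·0.7973 = 0.8613
IG = 0.9774 - 0.8613 = 0.1161

0.1161


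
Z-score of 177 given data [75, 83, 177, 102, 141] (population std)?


μ = 115.6, σ = 38.2392
z = (177 - 115.6)/38.2392 = 1.6057

1.6057


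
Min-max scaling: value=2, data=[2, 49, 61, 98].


min=2, max=98
(2-2)/(98-2) = 0/96 = 0.0

0.0


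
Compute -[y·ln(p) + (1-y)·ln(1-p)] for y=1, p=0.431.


BCE = -[y·ln(p) + (1-y)·ln(1-p)]
= -1·ln(0.431) - 0
= -ln(0.431) = 0.8416

0.8416


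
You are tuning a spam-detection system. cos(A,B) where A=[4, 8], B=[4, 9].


A·B = 4·4 + 8·9 = 88
‖A‖ = √80 = 8.9443, ‖B‖ = √97 = 9.8489
cos = 88/(√80·√97) = 88/√7760 = 0.999

0.999


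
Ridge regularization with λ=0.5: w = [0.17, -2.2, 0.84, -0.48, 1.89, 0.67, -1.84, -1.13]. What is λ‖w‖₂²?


‖w‖₂² = (0.17)² + (-2.2)² + (0.84)² + (-0.48)² + (1.89)² + (0.67)² + (-1.84)² + (-1.13)²
     = 0.0289 + 4.84 + 0.7056 + 0.2304 + 3.5721 + 0.4489 + 3.3856 + 1.2769
     = 14.4884
λ·‖w‖₂² = 0.5·14.4884 = 7.2442

7.2442


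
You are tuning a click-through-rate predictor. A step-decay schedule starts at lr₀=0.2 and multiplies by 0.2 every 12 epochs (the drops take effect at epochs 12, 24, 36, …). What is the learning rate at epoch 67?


n_drops = ⌊67/12⌋ = 5
lr = 0.2·0.2^5 = 0.2·0.00032 = 0.000064

0.000064


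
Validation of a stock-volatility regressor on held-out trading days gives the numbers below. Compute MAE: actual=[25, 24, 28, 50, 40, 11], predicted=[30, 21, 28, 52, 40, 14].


Absolute errors: |25-30|=5, |24-21|=3, |28-28|=0, |50-52|=2, |40-40|=0, |11-14|=3
Sum = 13
MAE = 13/6 = 13/6

13/6


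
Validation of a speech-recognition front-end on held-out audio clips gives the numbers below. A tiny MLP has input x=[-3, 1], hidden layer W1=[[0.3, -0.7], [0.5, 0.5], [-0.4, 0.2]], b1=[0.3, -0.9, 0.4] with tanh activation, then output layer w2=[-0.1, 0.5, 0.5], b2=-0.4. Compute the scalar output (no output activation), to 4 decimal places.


z1[0] = (0.3)·(-3) + (-0.7)·(1) + 0.3 = -1.3
z1[1] = (0.5)·(-3) + (0.5)·(1) - 0.9 = -1.9
z1[2] = (-0.4)·(-3) + (0.2)·(1) + 0.4 = 1.8
h = tanh(z1) = [-0.8617, -0.9562, 0.9468]
output = (-0.1)·(-0.8617) + (0.5)·(-0.9562) + (0.5)·(0.9468) - 0.4 = -0.3185

-0.3185


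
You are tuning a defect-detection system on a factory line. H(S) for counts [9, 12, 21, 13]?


Probabilities: [9/55, 12/55, 21/55, 13/55] ≈ [0.1636, 0.2182, 0.3818, 0.2364]
H = -((9/55)·log₂(9/55) + (12/55)·log₂(12/55) + (21/55)·log₂(21/55) + (13/55)·log₂(13/55))
  = 1.9288 bits

1.9288 bits


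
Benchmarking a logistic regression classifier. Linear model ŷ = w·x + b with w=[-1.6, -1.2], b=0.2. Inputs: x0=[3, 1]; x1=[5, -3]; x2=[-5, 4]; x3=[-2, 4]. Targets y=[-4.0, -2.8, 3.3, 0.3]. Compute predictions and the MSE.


ŷ0 = (-1.6)·(3) + (-1.2)·(1) + 0.2 = -5.8
ŷ1 = (-1.6)·(5) + (-1.2)·(-3) + 0.2 = -4.2
ŷ2 = (-1.6)·(-5) + (-1.2)·(4) + 0.2 = 3.4
ŷ3 = (-1.6)·(-2) + (-1.2)·(4) + 0.2 = -1.4
errors² = [3.24, 1.96, 0.01, 2.89]
MSE = 8.1000/4 = 2.025

2.025


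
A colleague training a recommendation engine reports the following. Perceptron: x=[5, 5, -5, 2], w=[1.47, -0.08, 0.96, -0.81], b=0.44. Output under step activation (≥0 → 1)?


z = (5)·(1.47) + (5)·(-0.08) + (-5)·(0.96) + (2)·(-0.81) + 0.44
  = 0.97
step(z) = 1 (z≥0)

1


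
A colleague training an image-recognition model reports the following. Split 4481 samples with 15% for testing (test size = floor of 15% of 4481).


Test = ⌊4481·15/100⌋ = 672
Train = 4481 - 672 = 3809

Train: 3809, Test: 672


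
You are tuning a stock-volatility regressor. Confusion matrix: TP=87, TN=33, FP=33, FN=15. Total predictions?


Total = TP + TN + FP + FN
= 87 + 33 + 33 + 15
= 168
(Predicted positive: 120, predicted negative: 48)

168


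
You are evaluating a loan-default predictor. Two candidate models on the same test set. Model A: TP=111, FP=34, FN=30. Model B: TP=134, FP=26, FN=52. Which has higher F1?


Model A: P=111/145=0.7655, R=111/141=0.7872, F1=2PR/(P+R)=2TP/(2TP+FP+FN)=222/286=0.7762
Model B: P=134/160=0.8375, R=134/186=0.7204, F1=2PR/(P+R)=2TP/(2TP+FP+FN)=268/346=0.7746
0.7762 > 0.7746 → Model A

Model A


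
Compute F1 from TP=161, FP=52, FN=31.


Precision = 161/213 = 0.7559
Recall = 161/192 = 0.8385
F1 = 2·P·R/(P+R) = 2·TP/(2·TP+FP+FN) = 322/(322+52+31) = 322/405 = 0.7951

0.7951


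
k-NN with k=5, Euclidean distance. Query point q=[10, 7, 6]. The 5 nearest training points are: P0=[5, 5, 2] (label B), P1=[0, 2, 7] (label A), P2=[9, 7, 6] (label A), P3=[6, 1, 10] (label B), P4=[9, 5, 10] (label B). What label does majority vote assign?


d(q,P0) = 6.7082  (label B)
d(q,P1) = 11.225  (label A)
d(q,P2) = 1.0  (label A)
d(q,P3) = 8.2462  (label B)
d(q,P4) = 4.5826  (label B)
Votes: A=2, B=3
Majority → B

B


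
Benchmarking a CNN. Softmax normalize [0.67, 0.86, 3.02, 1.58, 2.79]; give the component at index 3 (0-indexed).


Exponentials: e^0.67=1.9542, e^0.86=2.3632, e^3.02=20.4913, e^1.58=4.855, e^2.79=16.281
Sum = 45.9447
Softmax = [0.0425, 0.0514, 0.446, 0.1057, 0.3544]
p[3] = 4.855/45.9447 = 0.1057

0.1057


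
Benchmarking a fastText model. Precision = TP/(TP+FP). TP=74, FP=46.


Precision = TP/(TP+FP)
= 74/(74+46)
= 74/120 = 61.67%

61.67%


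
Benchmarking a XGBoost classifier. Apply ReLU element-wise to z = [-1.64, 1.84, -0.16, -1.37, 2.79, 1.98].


ReLU(-1.64) = max(0, -1.64) = 0.0
ReLU(1.84) = max(0, 1.84) = 1.84
ReLU(-0.16) = max(0, -0.16) = 0.0
ReLU(-1.37) = max(0, -1.37) = 0.0
ReLU(2.79) = max(0, 2.79) = 2.79
ReLU(1.98) = max(0, 1.98) = 1.98
result = [0.0, 1.84, 0.0, 0.0, 2.79, 1.98]

[0.0, 1.84, 0.0, 0.0, 2.79, 1.98]


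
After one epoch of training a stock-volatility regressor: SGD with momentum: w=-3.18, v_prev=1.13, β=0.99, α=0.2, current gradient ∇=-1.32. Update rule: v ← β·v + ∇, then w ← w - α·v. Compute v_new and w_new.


v_new = 0.99·1.13 - 1.32 = 1.1187 - 1.32 = -0.2013
w_new = -3.18 - 0.2·-0.2013 = -3.18 + 0.04026 = -3.13974

v_new=-0.2013, w_new=-3.13974


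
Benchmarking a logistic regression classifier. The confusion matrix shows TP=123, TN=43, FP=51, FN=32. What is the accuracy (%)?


Accuracy = (TP+TN)/(TP+TN+FP+FN)
= (123+43)/(249)
= 166/249 = 66.67%

66.67%


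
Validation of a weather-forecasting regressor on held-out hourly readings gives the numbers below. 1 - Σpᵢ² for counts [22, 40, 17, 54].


Probabilities: [22/133, 40/133, 17/133, 54/133] ≈ [0.1654, 0.3008, 0.1278, 0.406]
Σpᵢ² = (484 + 1600 + 289 + 2916)/133² = 5289/17689
Gini = 1 - Σpᵢ² = 1 - 5289/17689 = 0.701

0.701


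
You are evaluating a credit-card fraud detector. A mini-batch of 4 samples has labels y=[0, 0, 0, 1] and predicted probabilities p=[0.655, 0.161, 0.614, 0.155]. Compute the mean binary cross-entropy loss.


L[0] = -ln(1-0.655) = -ln(0.345) = 1.0642
L[1] = -ln(1-0.161) = -ln(0.839) = 0.1755
L[2] = -ln(1-0.614) = -ln(0.386) = 0.9519
L[3] = -ln(0.155) = 1.8643
mean = (1.0642 + 0.1755 + 0.9519 + 1.8643)/4 = 1.014

1.014


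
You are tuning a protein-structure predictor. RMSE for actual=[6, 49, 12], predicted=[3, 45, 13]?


MSE = 26/3 = 8.6667
RMSE = √(26/3) = 2.9439

2.9439


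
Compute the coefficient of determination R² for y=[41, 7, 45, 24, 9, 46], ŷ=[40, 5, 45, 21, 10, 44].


ȳ = 28.6667
SS_res = Σ(y-ŷ)² = 19
SS_tot = Σ(y-ȳ)² = 1597.33
R² = 1 - SS_res/SS_tot = 1 - 0.0119 = 0.9881

0.9881


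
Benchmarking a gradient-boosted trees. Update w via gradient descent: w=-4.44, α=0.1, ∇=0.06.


w_new = w - α·∇
= -4.44 - 0.1·0.06
= -4.44 - 0.006
= -4.446

-4.446


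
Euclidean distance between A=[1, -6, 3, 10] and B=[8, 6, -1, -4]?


d = √((1-8)² + (-6-6)² + (3+ 1)² + (10+ 4)²)
  = √(49 + 144 + 16 + 196)
  = √405 = 20.1246

20.1246


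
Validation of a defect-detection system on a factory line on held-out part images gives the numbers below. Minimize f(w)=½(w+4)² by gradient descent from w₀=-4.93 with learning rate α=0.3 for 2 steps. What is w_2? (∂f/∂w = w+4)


step 1: grad = -4.93+4 = -0.93; w = -4.93 - 0.3·(-0.93) = -4.651
step 2: grad = -4.651+4 = -0.651; w = -4.651 - 0.3·(-0.651) = -4.4557

-4.4557


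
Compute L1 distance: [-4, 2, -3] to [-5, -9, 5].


d = |-4+ 5| + |2+ 9| + |-3-5|
  = 1 + 11 + 8
  = 20

20


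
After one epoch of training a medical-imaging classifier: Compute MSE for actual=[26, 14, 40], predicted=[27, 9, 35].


Squared errors: (26-27)²=1, (14-9)²=25, (40-35)²=25
Sum = 51
MSE = 51/3 = 17

17


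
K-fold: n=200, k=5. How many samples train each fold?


Fold size = 200/5 = 40
Training per fold = 200 - 40 = 160

160


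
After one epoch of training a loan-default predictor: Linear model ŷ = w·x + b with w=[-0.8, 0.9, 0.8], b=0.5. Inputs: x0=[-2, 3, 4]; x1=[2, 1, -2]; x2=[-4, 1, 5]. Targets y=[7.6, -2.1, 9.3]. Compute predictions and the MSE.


ŷ0 = (-0.8)·(-2) + (0.9)·(3) + (0.8)·(4) + 0.5 = 8.0
ŷ1 = (-0.8)·(2) + (0.9)·(1) + (0.8)·(-2) + 0.5 = -1.8
ŷ2 = (-0.8)·(-4) + (0.9)·(1) + (0.8)·(5) + 0.5 = 8.6
errors² = [0.16, 0.09, 0.49]
MSE = 0.7400/3 = 0.2467

0.2467


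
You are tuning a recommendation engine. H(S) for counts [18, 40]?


Probabilities: [18/58, 40/58] ≈ [0.3103, 0.6897]
H = -((18/58)·log₂(18/58) + (40/58)·log₂(40/58))
  = 0.8936 bits

0.8936 bits


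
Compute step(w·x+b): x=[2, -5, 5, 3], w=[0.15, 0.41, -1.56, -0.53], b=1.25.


z = (2)·(0.15) + (-5)·(0.41) + (5)·(-1.56) + (3)·(-0.53) + 1.25
  = -9.89
step(z) = 0 (z<0)

0


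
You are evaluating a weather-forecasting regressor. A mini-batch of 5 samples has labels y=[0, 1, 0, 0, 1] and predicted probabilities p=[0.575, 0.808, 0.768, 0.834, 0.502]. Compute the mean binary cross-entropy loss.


L[0] = -ln(1-0.575) = -ln(0.425) = 0.8557
L[1] = -ln(0.808) = 0.2132
L[2] = -ln(1-0.768) = -ln(0.232) = 1.461
L[3] = -ln(1-0.834) = -ln(0.166) = 1.7958
L[4] = -ln(0.502) = 0.6892
mean = (0.8557 + 0.2132 + 1.461 + 1.7958 + 0.6892)/5 = 1.003

1.003


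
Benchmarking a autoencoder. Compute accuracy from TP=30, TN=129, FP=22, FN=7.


Accuracy = (TP+TN)/(TP+TN+FP+FN)
= (30+129)/(188)
= 159/188 = 84.57%

84.57%


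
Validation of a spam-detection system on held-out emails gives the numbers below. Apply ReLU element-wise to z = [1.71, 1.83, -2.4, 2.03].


ReLU(1.71) = max(0, 1.71) = 1.71
ReLU(1.83) = max(0, 1.83) = 1.83
ReLU(-2.4) = max(0, -2.4) = 0.0
ReLU(2.03) = max(0, 2.03) = 2.03
result = [1.71, 1.83, 0.0, 2.03]

[1.71, 1.83, 0.0, 2.03]


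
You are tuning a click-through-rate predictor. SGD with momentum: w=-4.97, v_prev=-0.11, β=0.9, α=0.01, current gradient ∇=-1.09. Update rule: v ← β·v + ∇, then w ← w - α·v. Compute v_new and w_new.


v_new = 0.9·-0.11 - 1.09 = -0.099 - 1.09 = -1.189
w_new = -4.97 - 0.01·-1.189 = -4.97 + 0.01189 = -4.95811

v_new=-1.189, w_new=-4.95811


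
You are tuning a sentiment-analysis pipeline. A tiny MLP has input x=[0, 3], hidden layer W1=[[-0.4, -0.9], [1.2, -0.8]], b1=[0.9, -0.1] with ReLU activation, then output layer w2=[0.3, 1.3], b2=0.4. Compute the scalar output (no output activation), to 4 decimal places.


z1[0] = (-0.4)·(0) + (-0.9)·(3) + 0.9 = -1.8
z1[1] = (1.2)·(0) + (-0.8)·(3) - 0.1 = -2.5
h = ReLU(z1) = [0.0, 0.0]
output = (0.3)·(0.0) + (1.3)·(0.0) + 0.4 = 0.4

0.4


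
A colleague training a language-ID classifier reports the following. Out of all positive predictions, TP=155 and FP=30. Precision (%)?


Precision = TP/(TP+FP)
= 155/(155+30)
= 155/185 = 83.78%

83.78%


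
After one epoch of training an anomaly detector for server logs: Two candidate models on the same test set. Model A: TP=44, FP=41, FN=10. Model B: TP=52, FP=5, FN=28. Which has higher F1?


Model A: P=44/85=0.5176, R=44/54=0.8148, F1=2PR/(P+R)=2TP/(2TP+FP+FN)=88/139=0.6331
Model B: P=52/57=0.9123, R=52/80=0.65, F1=2PR/(P+R)=2TP/(2TP+FP+FN)=104/137=0.7591
0.6331 < 0.7591 → Model B

Model B


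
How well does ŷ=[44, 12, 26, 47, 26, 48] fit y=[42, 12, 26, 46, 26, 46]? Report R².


ȳ = 33
SS_res = Σ(y-ŷ)² = 9
SS_tot = Σ(y-ȳ)² = 958
R² = 1 - SS_res/SS_tot = 1 - 0.0094 = 0.9906

0.9906


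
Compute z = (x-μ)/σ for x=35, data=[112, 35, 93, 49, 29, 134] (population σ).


μ = 75.3333, σ = 39.9277
z = (35 - 75.3333)/39.9277 = -1.0102

-1.0102


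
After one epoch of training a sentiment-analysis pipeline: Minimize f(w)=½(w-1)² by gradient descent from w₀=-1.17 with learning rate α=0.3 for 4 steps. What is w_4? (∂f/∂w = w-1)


step 1: grad = -1.17-1 = -2.17; w = -1.17 - 0.3·(-2.17) = -0.519
step 2: grad = -0.519-1 = -1.519; w = -0.519 - 0.3·(-1.519) = -0.0633
step 3: grad = -0.0633-1 = -1.0633; w = -0.0633 - 0.3·(-1.0633) = 0.25569
step 4: grad = 0.25569-1 = -0.74431; w = 0.25569 - 0.3·(-0.74431) = 0.478983

0.478983


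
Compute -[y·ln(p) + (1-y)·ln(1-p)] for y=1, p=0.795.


BCE = -[y·ln(p) + (1-y)·ln(1-p)]
= -1·ln(0.795) - 0
= -ln(0.795) = 0.2294

0.2294


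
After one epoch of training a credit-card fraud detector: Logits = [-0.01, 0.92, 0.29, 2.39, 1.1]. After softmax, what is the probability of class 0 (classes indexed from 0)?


Exponentials: e^-0.01=0.99, e^0.92=2.5093, e^0.29=1.3364, e^2.39=10.9135, e^1.1=3.0042
Sum = 18.7534
Softmax = [0.0528, 0.1338, 0.0713, 0.5819, 0.1602]
p[0] = 0.99/18.7534 = 0.0528

0.0528


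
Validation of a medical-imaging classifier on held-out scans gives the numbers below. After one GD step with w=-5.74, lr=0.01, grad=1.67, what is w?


w_new = w - α·∇
= -5.74 - 0.01·1.67
= -5.74 - 0.0167
= -5.7567

-5.7567


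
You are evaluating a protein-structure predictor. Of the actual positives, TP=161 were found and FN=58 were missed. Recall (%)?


Recall = TP/(TP+FN)
= 161/(161+58)
= 161/219 = 73.52%

73.52%


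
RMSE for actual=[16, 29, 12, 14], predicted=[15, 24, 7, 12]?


MSE = 55/4 = 13.75
RMSE = √(55/4) = 3.7081

3.7081


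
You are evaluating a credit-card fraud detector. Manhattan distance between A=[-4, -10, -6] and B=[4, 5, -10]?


d = |-4-4| + |-10-5| + |-6+ 10|
  = 8 + 15 + 4
  = 27

27


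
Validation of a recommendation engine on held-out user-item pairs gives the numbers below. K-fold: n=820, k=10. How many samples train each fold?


Fold size = 820/10 = 82
Training per fold = 820 - 82 = 738

738


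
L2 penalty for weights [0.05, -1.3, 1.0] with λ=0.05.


‖w‖₂² = (0.05)² + (-1.3)² + (1.0)²
     = 0.0025 + 1.69 + 1
     = 2.6925
λ·‖w‖₂² = 0.05·2.6925 = 0.134625

0.134625


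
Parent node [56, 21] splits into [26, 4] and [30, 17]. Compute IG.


Parent = [56, 21], H_parent = 0.8454
H_left = 0.5665 (n=30), H_right = 0.9441 (n=47)
H_children = (30/77)·0.5665 + (47/77)·0.9441 = 0.797
IG = 0.8454 - 0.797 = 0.0484

0.0484


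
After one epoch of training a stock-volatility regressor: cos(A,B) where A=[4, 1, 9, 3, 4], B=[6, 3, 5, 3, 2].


A·B = 4·6 + 1·3 + 9·5 + 3·3 + 4·2 = 89
‖A‖ = √123 = 11.0905, ‖B‖ = √83 = 9.1104
cos = 89/(√123·√83) = 89/√10209 = 0.8808

0.8808


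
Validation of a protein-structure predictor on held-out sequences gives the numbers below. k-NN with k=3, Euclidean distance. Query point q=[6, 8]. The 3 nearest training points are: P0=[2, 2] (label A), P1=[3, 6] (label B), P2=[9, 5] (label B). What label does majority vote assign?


d(q,P0) = 7.2111  (label A)
d(q,P1) = 3.6056  (label B)
d(q,P2) = 4.2426  (label B)
Votes: A=1, B=2
Majority → B

B


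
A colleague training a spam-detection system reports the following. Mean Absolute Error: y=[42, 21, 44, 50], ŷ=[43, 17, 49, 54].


Absolute errors: |42-43|=1, |21-17|=4, |44-49|=5, |50-54|=4
Sum = 14
MAE = 14/4 = 7/2

7/2


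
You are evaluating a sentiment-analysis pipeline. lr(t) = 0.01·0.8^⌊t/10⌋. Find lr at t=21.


n_drops = ⌊21/10⌋ = 2
lr = 0.01·0.8^2 = 0.01·0.64 = 0.0064

0.0064


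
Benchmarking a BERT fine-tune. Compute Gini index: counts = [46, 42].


Probabilities: [46/88, 42/88] ≈ [0.5227, 0.4773]
Σpᵢ² = (2116 + 1764)/88² = 3880/7744
Gini = 1 - Σpᵢ² = 1 - 3880/7744 = 0.499

0.499


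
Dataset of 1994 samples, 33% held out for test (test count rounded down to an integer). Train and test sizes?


Test = ⌊1994·33/100⌋ = 658
Train = 1994 - 658 = 1336

Train: 1336, Test: 658


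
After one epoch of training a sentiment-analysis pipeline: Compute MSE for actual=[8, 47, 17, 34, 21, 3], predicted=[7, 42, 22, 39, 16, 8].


Squared errors: (8-7)²=1, (47-42)²=25, (17-22)²=25, (34-39)²=25, (21-16)²=25, (3-8)²=25
Sum = 126
MSE = 126/6 = 21

21


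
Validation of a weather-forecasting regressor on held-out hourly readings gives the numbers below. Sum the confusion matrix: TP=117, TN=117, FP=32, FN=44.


Total = TP + TN + FP + FN
= 117 + 117 + 32 + 44
= 310
(Predicted positive: 149, predicted negative: 161)

310


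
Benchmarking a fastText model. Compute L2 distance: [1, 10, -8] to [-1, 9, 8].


d = √((1+ 1)² + (10-9)² + (-8-8)²)
  = √(4 + 1 + 256)
  = √261 = 16.1555

16.1555


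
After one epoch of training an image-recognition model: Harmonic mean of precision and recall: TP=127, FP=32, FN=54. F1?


Precision = 127/159 = 0.7987
Recall = 127/181 = 0.7017
F1 = 2·P·R/(P+R) = 2·TP/(2·TP+FP+FN) = 254/(254+32+54) = 254/340 = 0.7471

0.7471


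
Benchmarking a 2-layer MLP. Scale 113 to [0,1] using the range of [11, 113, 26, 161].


min=11, max=161
(113-11)/(161-11) = 102/150 = 0.68

0.68


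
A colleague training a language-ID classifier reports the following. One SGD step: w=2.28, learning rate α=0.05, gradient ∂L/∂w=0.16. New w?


w_new = w - α·∇
= 2.28 - 0.05·0.16
= 2.28 - 0.008
= 2.272

2.272


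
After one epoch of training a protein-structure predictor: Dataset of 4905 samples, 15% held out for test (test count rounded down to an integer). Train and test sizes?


Test = ⌊4905·15/100⌋ = 735
Train = 4905 - 735 = 4170

Train: 4170, Test: 735


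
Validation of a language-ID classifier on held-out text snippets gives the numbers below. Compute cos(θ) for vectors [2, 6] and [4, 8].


A·B = 2·4 + 6·8 = 56
‖A‖ = √40 = 6.3246, ‖B‖ = √80 = 8.9443
cos = 56/(√40·√80) = 56/√3200 = 0.9899

0.9899


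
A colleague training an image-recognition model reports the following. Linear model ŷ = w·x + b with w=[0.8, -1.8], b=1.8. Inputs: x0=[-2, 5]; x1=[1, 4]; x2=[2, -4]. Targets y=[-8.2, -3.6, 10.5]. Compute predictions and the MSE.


ŷ0 = (0.8)·(-2) + (-1.8)·(5) + 1.8 = -8.8
ŷ1 = (0.8)·(1) + (-1.8)·(4) + 1.8 = -4.6
ŷ2 = (0.8)·(2) + (-1.8)·(-4) + 1.8 = 10.6
errors² = [0.36, 1.0, 0.01]
MSE = 1.3700/3 = 0.4567

0.4567


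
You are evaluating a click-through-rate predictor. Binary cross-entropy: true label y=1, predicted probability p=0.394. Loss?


BCE = -[y·ln(p) + (1-y)·ln(1-p)]
= -1·ln(0.394) - 0
= -ln(0.394) = 0.9314

0.9314


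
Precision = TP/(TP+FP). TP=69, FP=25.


Precision = TP/(TP+FP)
= 69/(69+25)
= 69/94 = 73.4%

73.4%


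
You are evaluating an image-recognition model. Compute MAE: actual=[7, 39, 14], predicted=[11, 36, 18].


Absolute errors: |7-11|=4, |39-36|=3, |14-18|=4
Sum = 11
MAE = 11/3 = 11/3

11/3


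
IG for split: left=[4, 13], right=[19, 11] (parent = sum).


Parent = [23, 24], H_parent = 0.9997
H_left = 0.7871 (n=17), H_right = 0.9481 (n=30)
H_children = (17/47)·0.7871 + (30/47)·0.9481 = 0.8899
IG = 0.9997 - 0.8899 = 0.1098

0.1098


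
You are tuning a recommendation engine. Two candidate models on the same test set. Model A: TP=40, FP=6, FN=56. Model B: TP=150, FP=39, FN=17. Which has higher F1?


Model A: P=40/46=0.8696, R=40/96=0.4167, F1=2PR/(P+R)=2TP/(2TP+FP+FN)=80/142=0.5634
Model B: P=150/189=0.7937, R=150/167=0.8982, F1=2PR/(P+R)=2TP/(2TP+FP+FN)=300/356=0.8427
0.5634 < 0.8427 → Model B

Model B


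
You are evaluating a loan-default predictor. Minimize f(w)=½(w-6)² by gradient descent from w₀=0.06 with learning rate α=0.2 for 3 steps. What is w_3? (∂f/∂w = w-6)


step 1: grad = 0.06-6 = -5.94; w = 0.06 - 0.2·(-5.94) = 1.248
step 2: grad = 1.248-6 = -4.752; w = 1.248 - 0.2·(-4.752) = 2.1984
step 3: grad = 2.1984-6 = -3.8016; w = 2.1984 - 0.2·(-3.8016) = 2.95872

2.95872
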